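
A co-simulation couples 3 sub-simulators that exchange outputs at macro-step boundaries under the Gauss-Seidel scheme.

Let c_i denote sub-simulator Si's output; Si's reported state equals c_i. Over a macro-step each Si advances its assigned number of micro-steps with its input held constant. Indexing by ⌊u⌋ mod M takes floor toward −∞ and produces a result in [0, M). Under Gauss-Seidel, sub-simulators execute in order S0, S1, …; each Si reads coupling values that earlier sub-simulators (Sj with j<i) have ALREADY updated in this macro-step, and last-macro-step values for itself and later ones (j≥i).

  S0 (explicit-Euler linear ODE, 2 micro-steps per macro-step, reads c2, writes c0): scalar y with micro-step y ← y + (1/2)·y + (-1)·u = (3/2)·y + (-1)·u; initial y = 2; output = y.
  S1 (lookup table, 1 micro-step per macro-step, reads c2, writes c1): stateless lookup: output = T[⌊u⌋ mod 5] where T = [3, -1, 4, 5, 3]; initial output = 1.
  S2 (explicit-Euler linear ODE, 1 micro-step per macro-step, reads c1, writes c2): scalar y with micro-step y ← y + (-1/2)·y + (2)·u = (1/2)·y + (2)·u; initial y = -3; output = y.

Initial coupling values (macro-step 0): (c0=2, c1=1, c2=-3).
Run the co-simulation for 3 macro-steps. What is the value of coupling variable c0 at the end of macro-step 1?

c0 at macro-step 1 = 12

macro 1: S0 reads c2=-3 → after 2×micro: 12; S1 reads c2=-3 → after 1×micro: 4; S2 reads c1=4 → after 1×micro: 13/2 ⇒ (c0=12, c1=4, c2=13/2)
macro 2: S0 reads c2=13/2 → after 2×micro: 43/4; S1 reads c2=13/2 → after 1×micro: -1; S2 reads c1=-1 → after 1×micro: 5/4 ⇒ (c0=43/4, c1=-1, c2=5/4)
macro 3: S0 reads c2=5/4 → after 2×micro: 337/16; S1 reads c2=5/4 → after 1×micro: -1; S2 reads c1=-1 → after 1×micro: -11/8 ⇒ (c0=337/16, c1=-1, c2=-11/8)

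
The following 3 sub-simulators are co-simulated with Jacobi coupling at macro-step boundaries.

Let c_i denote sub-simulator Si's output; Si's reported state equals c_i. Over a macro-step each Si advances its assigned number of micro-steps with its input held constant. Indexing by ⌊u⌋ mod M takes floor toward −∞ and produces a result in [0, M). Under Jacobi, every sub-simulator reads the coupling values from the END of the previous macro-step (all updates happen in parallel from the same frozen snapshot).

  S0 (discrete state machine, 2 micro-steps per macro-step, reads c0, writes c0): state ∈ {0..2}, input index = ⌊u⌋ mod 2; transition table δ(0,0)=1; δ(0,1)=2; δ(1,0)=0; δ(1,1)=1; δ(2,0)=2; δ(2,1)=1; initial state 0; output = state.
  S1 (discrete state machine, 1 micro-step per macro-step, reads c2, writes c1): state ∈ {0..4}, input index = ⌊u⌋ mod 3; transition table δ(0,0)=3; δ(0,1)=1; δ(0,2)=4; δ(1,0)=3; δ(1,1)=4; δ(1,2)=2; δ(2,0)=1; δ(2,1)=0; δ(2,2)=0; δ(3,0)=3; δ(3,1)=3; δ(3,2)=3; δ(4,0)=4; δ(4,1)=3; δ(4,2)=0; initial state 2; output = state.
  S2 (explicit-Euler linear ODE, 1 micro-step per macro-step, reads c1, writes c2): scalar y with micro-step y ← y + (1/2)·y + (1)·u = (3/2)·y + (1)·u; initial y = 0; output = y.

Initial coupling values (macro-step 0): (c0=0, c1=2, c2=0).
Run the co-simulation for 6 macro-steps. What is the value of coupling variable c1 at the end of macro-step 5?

macro 1: S0 reads c0=0 → after 2×micro: 0; S1 reads c2=0 → after 1×micro: 1; S2 reads c1=2 → after 1×micro: 2 ⇒ (c0=0, c1=1, c2=2)
macro 2: S0 reads c0=0 → after 2×micro: 0; S1 reads c2=2 → after 1×micro: 2; S2 reads c1=1 → after 1×micro: 4 ⇒ (c0=0, c1=2, c2=4)
macro 3: S0 reads c0=0 → after 2×micro: 0; S1 reads c2=4 → after 1×micro: 0; S2 reads c1=2 → after 1×micro: 8 ⇒ (c0=0, c1=0, c2=8)
macro 4: S0 reads c0=0 → after 2×micro: 0; S1 reads c2=8 → after 1×micro: 4; S2 reads c1=0 → after 1×micro: 12 ⇒ (c0=0, c1=4, c2=12)
macro 5: S0 reads c0=0 → after 2×micro: 0; S1 reads c2=12 → after 1×micro: 4; S2 reads c1=4 → after 1×micro: 22 ⇒ (c0=0, c1=4, c2=22)
macro 6: S0 reads c0=0 → after 2×micro: 0; S1 reads c2=22 → after 1×micro: 3; S2 reads c1=4 → after 1×micro: 37 ⇒ (c0=0, c1=3, c2=37)

c1 at macro-step 5 = 4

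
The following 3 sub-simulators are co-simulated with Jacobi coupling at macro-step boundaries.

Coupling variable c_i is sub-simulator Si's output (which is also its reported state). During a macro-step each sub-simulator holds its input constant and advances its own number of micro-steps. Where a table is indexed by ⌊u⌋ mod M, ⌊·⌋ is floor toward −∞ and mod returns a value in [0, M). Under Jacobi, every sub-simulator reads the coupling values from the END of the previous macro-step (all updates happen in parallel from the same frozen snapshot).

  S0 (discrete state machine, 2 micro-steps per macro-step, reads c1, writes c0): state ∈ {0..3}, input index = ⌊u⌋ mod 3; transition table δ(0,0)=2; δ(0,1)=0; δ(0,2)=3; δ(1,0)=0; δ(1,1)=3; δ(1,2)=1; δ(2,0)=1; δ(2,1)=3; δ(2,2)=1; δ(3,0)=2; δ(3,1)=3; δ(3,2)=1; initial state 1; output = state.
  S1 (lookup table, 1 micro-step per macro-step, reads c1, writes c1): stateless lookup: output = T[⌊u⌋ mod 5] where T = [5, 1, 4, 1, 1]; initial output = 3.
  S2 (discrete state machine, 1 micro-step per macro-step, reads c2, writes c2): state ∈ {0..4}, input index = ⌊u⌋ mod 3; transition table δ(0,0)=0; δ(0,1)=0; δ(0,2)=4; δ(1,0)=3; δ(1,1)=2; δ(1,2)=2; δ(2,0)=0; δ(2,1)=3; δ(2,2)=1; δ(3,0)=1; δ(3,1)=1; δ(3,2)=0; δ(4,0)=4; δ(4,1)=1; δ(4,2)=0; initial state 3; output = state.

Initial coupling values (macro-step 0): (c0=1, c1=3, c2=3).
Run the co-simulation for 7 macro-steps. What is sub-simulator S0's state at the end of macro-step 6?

S0 state at macro-step 6 = 3

macro 1: S0 reads c1=3 → after 2×micro: 2; S1 reads c1=3 → after 1×micro: 1; S2 reads c2=3 → after 1×micro: 1 ⇒ (c0=2, c1=1, c2=1)
macro 2: S0 reads c1=1 → after 2×micro: 3; S1 reads c1=1 → after 1×micro: 1; S2 reads c2=1 → after 1×micro: 2 ⇒ (c0=3, c1=1, c2=2)
macro 3: S0 reads c1=1 → after 2×micro: 3; S1 reads c1=1 → after 1×micro: 1; S2 reads c2=2 → after 1×micro: 1 ⇒ (c0=3, c1=1, c2=1)
macro 4: S0 reads c1=1 → after 2×micro: 3; S1 reads c1=1 → after 1×micro: 1; S2 reads c2=1 → after 1×micro: 2 ⇒ (c0=3, c1=1, c2=2)
macro 5: S0 reads c1=1 → after 2×micro: 3; S1 reads c1=1 → after 1×micro: 1; S2 reads c2=2 → after 1×micro: 1 ⇒ (c0=3, c1=1, c2=1)
macro 6: S0 reads c1=1 → after 2×micro: 3; S1 reads c1=1 → after 1×micro: 1; S2 reads c2=1 → after 1×micro: 2 ⇒ (c0=3, c1=1, c2=2)
macro 7: S0 reads c1=1 → after 2×micro: 3; S1 reads c1=1 → after 1×micro: 1; S2 reads c2=2 → after 1×micro: 1 ⇒ (c0=3, c1=1, c2=1)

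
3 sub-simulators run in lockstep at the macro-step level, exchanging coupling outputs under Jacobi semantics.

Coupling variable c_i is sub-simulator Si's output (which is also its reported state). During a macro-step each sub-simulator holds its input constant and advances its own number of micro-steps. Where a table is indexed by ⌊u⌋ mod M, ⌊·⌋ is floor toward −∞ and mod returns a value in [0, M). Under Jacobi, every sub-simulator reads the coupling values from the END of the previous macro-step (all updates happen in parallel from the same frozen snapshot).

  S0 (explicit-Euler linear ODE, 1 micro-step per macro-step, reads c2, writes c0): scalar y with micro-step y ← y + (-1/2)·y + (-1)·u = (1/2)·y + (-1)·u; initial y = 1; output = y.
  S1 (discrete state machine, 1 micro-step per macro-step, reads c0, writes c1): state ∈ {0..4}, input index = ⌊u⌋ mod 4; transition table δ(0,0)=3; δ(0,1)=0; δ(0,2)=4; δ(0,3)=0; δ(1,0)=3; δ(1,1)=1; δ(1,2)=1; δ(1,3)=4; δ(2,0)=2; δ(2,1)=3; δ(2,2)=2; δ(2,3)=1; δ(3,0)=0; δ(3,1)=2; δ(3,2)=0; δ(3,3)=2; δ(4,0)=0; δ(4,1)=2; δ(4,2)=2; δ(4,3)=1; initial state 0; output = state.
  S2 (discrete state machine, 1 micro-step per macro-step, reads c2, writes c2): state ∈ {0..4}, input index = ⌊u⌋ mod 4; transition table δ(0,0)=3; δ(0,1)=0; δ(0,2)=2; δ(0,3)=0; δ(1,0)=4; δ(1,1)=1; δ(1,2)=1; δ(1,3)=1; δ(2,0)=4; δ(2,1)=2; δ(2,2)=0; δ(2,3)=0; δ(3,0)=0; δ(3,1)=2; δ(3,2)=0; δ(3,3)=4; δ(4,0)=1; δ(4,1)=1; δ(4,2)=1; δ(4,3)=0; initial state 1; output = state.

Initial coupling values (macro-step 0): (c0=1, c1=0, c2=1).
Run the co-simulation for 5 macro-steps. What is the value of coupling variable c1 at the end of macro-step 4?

macro 1: S0 reads c2=1 → after 1×micro: -1/2; S1 reads c0=1 → after 1×micro: 0; S2 reads c2=1 → after 1×micro: 1 ⇒ (c0=-1/2, c1=0, c2=1)
macro 2: S0 reads c2=1 → after 1×micro: -5/4; S1 reads c0=-1/2 → after 1×micro: 0; S2 reads c2=1 → after 1×micro: 1 ⇒ (c0=-5/4, c1=0, c2=1)
macro 3: S0 reads c2=1 → after 1×micro: -13/8; S1 reads c0=-5/4 → after 1×micro: 4; S2 reads c2=1 → after 1×micro: 1 ⇒ (c0=-13/8, c1=4, c2=1)
macro 4: S0 reads c2=1 → after 1×micro: -29/16; S1 reads c0=-13/8 → after 1×micro: 2; S2 reads c2=1 → after 1×micro: 1 ⇒ (c0=-29/16, c1=2, c2=1)
macro 5: S0 reads c2=1 → after 1×micro: -61/32; S1 reads c0=-29/16 → after 1×micro: 2; S2 reads c2=1 → after 1×micro: 1 ⇒ (c0=-61/32, c1=2, c2=1)

c1 at macro-step 4 = 2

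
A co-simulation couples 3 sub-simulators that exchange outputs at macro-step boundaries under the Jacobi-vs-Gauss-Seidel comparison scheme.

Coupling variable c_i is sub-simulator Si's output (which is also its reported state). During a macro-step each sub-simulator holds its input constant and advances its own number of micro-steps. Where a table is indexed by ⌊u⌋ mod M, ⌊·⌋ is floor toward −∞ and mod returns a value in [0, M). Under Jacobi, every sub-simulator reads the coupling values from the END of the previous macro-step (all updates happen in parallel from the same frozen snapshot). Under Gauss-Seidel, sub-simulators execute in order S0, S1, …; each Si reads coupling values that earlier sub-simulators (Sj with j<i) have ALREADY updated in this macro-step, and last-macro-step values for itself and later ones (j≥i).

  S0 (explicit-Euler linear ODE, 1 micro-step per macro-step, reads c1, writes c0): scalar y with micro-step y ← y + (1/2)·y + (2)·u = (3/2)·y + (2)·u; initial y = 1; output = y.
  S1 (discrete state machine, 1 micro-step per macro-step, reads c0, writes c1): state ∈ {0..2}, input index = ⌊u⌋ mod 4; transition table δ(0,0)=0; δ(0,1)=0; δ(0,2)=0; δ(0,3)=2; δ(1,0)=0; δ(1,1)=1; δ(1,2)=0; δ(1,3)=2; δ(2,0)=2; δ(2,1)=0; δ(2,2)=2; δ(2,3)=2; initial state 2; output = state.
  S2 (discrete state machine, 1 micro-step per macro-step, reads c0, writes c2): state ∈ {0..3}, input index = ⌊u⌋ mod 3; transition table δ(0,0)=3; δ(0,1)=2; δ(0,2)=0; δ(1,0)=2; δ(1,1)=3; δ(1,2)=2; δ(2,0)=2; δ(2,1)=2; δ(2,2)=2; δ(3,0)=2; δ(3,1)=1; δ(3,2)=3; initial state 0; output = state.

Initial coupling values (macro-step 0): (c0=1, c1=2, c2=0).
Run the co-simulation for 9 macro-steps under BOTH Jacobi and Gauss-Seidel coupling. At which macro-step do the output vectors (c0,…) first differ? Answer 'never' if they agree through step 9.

first divergence at macro-step: 1

[Jacobi] macro 1: S0 reads c1=2 → after 1×micro: 11/2; S1 reads c0=1 → after 1×micro: 0; S2 reads c0=1 → after 1×micro: 2 ⇒ (c0=11/2, c1=0, c2=2)
[Jacobi] macro 2: S0 reads c1=0 → after 1×micro: 33/4; S1 reads c0=11/2 → after 1×micro: 0; S2 reads c0=11/2 → after 1×micro: 2 ⇒ (c0=33/4, c1=0, c2=2)
[Jacobi] macro 3: S0 reads c1=0 → after 1×micro: 99/8; S1 reads c0=33/4 → after 1×micro: 0; S2 reads c0=33/4 → after 1×micro: 2 ⇒ (c0=99/8, c1=0, c2=2)
[Jacobi] macro 4: S0 reads c1=0 → after 1×micro: 297/16; S1 reads c0=99/8 → after 1×micro: 0; S2 reads c0=99/8 → after 1×micro: 2 ⇒ (c0=297/16, c1=0, c2=2)
[Jacobi] macro 5: S0 reads c1=0 → after 1×micro: 891/32; S1 reads c0=297/16 → after 1×micro: 0; S2 reads c0=297/16 → after 1×micro: 2 ⇒ (c0=891/32, c1=0, c2=2)
[Jacobi] macro 6: S0 reads c1=0 → after 1×micro: 2673/64; S1 reads c0=891/32 → after 1×micro: 2; S2 reads c0=891/32 → after 1×micro: 2 ⇒ (c0=2673/64, c1=2, c2=2)
[Jacobi] macro 7: S0 reads c1=2 → after 1×micro: 8531/128; S1 reads c0=2673/64 → after 1×micro: 0; S2 reads c0=2673/64 → after 1×micro: 2 ⇒ (c0=8531/128, c1=0, c2=2)
[Jacobi] macro 8: S0 reads c1=0 → after 1×micro: 25593/256; S1 reads c0=8531/128 → after 1×micro: 0; S2 reads c0=8531/128 → after 1×micro: 2 ⇒ (c0=25593/256, c1=0, c2=2)
[Jacobi] macro 9: S0 reads c1=0 → after 1×micro: 76779/512; S1 reads c0=25593/256 → after 1×micro: 2; S2 reads c0=25593/256 → after 1×micro: 2 ⇒ (c0=76779/512, c1=2, c2=2)
[Gauss-Seidel] macro 1: S0 reads c1=2 → after 1×micro: 11/2; S1 reads c0=11/2 → after 1×micro: 0; S2 reads c0=11/2 → after 1×micro: 0 ⇒ (c0=11/2, c1=0, c2=0)
[Gauss-Seidel] macro 2: S0 reads c1=0 → after 1×micro: 33/4; S1 reads c0=33/4 → after 1×micro: 0; S2 reads c0=33/4 → after 1×micro: 0 ⇒ (c0=33/4, c1=0, c2=0)
[Gauss-Seidel] macro 3: S0 reads c1=0 → after 1×micro: 99/8; S1 reads c0=99/8 → after 1×micro: 0; S2 reads c0=99/8 → after 1×micro: 3 ⇒ (c0=99/8, c1=0, c2=3)
[Gauss-Seidel] macro 4: S0 reads c1=0 → after 1×micro: 297/16; S1 reads c0=297/16 → after 1×micro: 0; S2 reads c0=297/16 → after 1×micro: 2 ⇒ (c0=297/16, c1=0, c2=2)
[Gauss-Seidel] macro 5: S0 reads c1=0 → after 1×micro: 891/32; S1 reads c0=891/32 → after 1×micro: 2; S2 reads c0=891/32 → after 1×micro: 2 ⇒ (c0=891/32, c1=2, c2=2)
[Gauss-Seidel] macro 6: S0 reads c1=2 → after 1×micro: 2929/64; S1 reads c0=2929/64 → after 1×micro: 0; S2 reads c0=2929/64 → after 1×micro: 2 ⇒ (c0=2929/64, c1=0, c2=2)
[Gauss-Seidel] macro 7: S0 reads c1=0 → after 1×micro: 8787/128; S1 reads c0=8787/128 → after 1×micro: 0; S2 reads c0=8787/128 → after 1×micro: 2 ⇒ (c0=8787/128, c1=0, c2=2)
[Gauss-Seidel] macro 8: S0 reads c1=0 → after 1×micro: 26361/256; S1 reads c0=26361/256 → after 1×micro: 0; S2 reads c0=26361/256 → after 1×micro: 2 ⇒ (c0=26361/256, c1=0, c2=2)
[Gauss-Seidel] macro 9: S0 reads c1=0 → after 1×micro: 79083/512; S1 reads c0=79083/512 → after 1×micro: 0; S2 reads c0=79083/512 → after 1×micro: 2 ⇒ (c0=79083/512, c1=0, c2=2)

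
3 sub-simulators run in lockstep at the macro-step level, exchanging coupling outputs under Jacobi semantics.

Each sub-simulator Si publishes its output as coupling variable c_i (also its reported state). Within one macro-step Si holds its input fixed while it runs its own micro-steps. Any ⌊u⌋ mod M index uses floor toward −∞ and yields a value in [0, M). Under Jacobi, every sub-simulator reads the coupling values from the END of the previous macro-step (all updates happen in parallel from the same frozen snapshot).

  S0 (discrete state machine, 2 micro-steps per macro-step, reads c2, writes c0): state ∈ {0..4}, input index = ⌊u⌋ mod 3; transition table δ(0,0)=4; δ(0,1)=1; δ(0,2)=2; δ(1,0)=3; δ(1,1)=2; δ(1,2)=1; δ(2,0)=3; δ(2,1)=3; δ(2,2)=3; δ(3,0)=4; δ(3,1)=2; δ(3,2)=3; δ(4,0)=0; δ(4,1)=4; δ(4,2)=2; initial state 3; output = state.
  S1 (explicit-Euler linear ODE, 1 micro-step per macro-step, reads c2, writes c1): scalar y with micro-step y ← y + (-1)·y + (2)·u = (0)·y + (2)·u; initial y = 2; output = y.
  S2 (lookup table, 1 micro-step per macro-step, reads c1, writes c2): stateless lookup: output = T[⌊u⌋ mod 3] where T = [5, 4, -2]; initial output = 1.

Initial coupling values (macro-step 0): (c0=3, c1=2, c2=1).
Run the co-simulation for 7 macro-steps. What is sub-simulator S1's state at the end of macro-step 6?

macro 1: S0 reads c2=1 → after 2×micro: 3; S1 reads c2=1 → after 1×micro: 2; S2 reads c1=2 → after 1×micro: -2 ⇒ (c0=3, c1=2, c2=-2)
macro 2: S0 reads c2=-2 → after 2×micro: 3; S1 reads c2=-2 → after 1×micro: -4; S2 reads c1=2 → after 1×micro: -2 ⇒ (c0=3, c1=-4, c2=-2)
macro 3: S0 reads c2=-2 → after 2×micro: 3; S1 reads c2=-2 → after 1×micro: -4; S2 reads c1=-4 → after 1×micro: -2 ⇒ (c0=3, c1=-4, c2=-2)
macro 4: S0 reads c2=-2 → after 2×micro: 3; S1 reads c2=-2 → after 1×micro: -4; S2 reads c1=-4 → after 1×micro: -2 ⇒ (c0=3, c1=-4, c2=-2)
macro 5: S0 reads c2=-2 → after 2×micro: 3; S1 reads c2=-2 → after 1×micro: -4; S2 reads c1=-4 → after 1×micro: -2 ⇒ (c0=3, c1=-4, c2=-2)
macro 6: S0 reads c2=-2 → after 2×micro: 3; S1 reads c2=-2 → after 1×micro: -4; S2 reads c1=-4 → after 1×micro: -2 ⇒ (c0=3, c1=-4, c2=-2)
macro 7: S0 reads c2=-2 → after 2×micro: 3; S1 reads c2=-2 → after 1×micro: -4; S2 reads c1=-4 → after 1×micro: -2 ⇒ (c0=3, c1=-4, c2=-2)

S1 state at macro-step 6 = -4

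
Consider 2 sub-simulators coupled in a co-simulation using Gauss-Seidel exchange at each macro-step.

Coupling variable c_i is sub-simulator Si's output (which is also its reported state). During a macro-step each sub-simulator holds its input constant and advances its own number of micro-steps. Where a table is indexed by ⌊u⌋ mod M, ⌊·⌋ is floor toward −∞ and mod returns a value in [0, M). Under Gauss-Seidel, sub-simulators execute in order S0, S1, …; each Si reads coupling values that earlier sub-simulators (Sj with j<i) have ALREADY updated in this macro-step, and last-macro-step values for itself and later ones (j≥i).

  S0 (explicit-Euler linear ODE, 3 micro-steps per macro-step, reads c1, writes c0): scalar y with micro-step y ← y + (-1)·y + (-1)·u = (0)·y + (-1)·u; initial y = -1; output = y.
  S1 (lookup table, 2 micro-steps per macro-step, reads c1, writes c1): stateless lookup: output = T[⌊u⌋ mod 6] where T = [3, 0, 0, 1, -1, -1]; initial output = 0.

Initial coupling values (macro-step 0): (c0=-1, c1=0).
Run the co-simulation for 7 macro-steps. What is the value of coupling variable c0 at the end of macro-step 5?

macro 1: S0 reads c1=0 → after 3×micro: 0; S1 reads c1=0 → after 2×micro: 3 ⇒ (c0=0, c1=3)
macro 2: S0 reads c1=3 → after 3×micro: -3; S1 reads c1=3 → after 2×micro: 1 ⇒ (c0=-3, c1=1)
macro 3: S0 reads c1=1 → after 3×micro: -1; S1 reads c1=1 → after 2×micro: 0 ⇒ (c0=-1, c1=0)
macro 4: S0 reads c1=0 → after 3×micro: 0; S1 reads c1=0 → after 2×micro: 3 ⇒ (c0=0, c1=3)
macro 5: S0 reads c1=3 → after 3×micro: -3; S1 reads c1=3 → after 2×micro: 1 ⇒ (c0=-3, c1=1)
macro 6: S0 reads c1=1 → after 3×micro: -1; S1 reads c1=1 → after 2×micro: 0 ⇒ (c0=-1, c1=0)
macro 7: S0 reads c1=0 → after 3×micro: 0; S1 reads c1=0 → after 2×micro: 3 ⇒ (c0=0, c1=3)

c0 at macro-step 5 = -3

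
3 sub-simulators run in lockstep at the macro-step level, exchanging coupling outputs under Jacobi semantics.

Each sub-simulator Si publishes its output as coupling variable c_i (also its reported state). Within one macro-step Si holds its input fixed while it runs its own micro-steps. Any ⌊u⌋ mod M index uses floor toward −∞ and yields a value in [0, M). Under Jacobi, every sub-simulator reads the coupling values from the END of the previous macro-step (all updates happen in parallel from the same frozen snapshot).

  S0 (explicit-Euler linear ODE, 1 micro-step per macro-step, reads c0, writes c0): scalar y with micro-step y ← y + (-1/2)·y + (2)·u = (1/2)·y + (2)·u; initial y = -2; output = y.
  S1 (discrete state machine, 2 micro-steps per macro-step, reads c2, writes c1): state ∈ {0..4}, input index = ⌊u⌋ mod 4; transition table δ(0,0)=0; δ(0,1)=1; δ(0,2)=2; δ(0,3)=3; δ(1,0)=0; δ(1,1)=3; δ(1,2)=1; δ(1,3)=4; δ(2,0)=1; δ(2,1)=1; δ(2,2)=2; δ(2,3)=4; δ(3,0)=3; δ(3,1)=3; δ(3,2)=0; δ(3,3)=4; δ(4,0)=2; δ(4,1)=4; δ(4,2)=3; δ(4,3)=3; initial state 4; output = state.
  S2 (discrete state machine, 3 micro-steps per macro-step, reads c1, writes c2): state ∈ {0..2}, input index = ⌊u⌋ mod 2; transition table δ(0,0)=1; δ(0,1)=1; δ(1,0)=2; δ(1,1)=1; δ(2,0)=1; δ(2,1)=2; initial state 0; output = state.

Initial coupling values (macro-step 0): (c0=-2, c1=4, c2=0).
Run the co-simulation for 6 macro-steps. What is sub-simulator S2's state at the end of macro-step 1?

S2 state at macro-step 1 = 1

macro 1: S0 reads c0=-2 → after 1×micro: -5; S1 reads c2=0 → after 2×micro: 1; S2 reads c1=4 → after 3×micro: 1 ⇒ (c0=-5, c1=1, c2=1)
macro 2: S0 reads c0=-5 → after 1×micro: -25/2; S1 reads c2=1 → after 2×micro: 3; S2 reads c1=1 → after 3×micro: 1 ⇒ (c0=-25/2, c1=3, c2=1)
macro 3: S0 reads c0=-25/2 → after 1×micro: -125/4; S1 reads c2=1 → after 2×micro: 3; S2 reads c1=3 → after 3×micro: 1 ⇒ (c0=-125/4, c1=3, c2=1)
macro 4: S0 reads c0=-125/4 → after 1×micro: -625/8; S1 reads c2=1 → after 2×micro: 3; S2 reads c1=3 → after 3×micro: 1 ⇒ (c0=-625/8, c1=3, c2=1)
macro 5: S0 reads c0=-625/8 → after 1×micro: -3125/16; S1 reads c2=1 → after 2×micro: 3; S2 reads c1=3 → after 3×micro: 1 ⇒ (c0=-3125/16, c1=3, c2=1)
macro 6: S0 reads c0=-3125/16 → after 1×micro: -15625/32; S1 reads c2=1 → after 2×micro: 3; S2 reads c1=3 → after 3×micro: 1 ⇒ (c0=-15625/32, c1=3, c2=1)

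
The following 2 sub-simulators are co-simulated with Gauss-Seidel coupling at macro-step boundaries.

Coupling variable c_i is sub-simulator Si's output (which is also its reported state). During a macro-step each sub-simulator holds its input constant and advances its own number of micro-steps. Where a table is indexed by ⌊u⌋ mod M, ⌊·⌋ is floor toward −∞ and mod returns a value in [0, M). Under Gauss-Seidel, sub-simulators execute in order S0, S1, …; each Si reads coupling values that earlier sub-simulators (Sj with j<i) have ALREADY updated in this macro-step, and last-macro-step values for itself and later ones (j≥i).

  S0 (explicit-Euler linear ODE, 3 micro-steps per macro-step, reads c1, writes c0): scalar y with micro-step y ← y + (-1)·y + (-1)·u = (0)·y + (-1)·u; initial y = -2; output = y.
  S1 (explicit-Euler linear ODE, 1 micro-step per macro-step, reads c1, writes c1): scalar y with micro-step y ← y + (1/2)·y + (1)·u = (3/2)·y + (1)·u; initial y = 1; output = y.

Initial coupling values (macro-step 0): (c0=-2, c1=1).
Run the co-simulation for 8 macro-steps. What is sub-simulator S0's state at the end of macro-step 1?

macro 1: S0 reads c1=1 → after 3×micro: -1; S1 reads c1=1 → after 1×micro: 5/2 ⇒ (c0=-1, c1=5/2)
macro 2: S0 reads c1=5/2 → after 3×micro: -5/2; S1 reads c1=5/2 → after 1×micro: 25/4 ⇒ (c0=-5/2, c1=25/4)
macro 3: S0 reads c1=25/4 → after 3×micro: -25/4; S1 reads c1=25/4 → after 1×micro: 125/8 ⇒ (c0=-25/4, c1=125/8)
macro 4: S0 reads c1=125/8 → after 3×micro: -125/8; S1 reads c1=125/8 → after 1×micro: 625/16 ⇒ (c0=-125/8, c1=625/16)
macro 5: S0 reads c1=625/16 → after 3×micro: -625/16; S1 reads c1=625/16 → after 1×micro: 3125/32 ⇒ (c0=-625/16, c1=3125/32)
macro 6: S0 reads c1=3125/32 → after 3×micro: -3125/32; S1 reads c1=3125/32 → after 1×micro: 15625/64 ⇒ (c0=-3125/32, c1=15625/64)
macro 7: S0 reads c1=15625/64 → after 3×micro: -15625/64; S1 reads c1=15625/64 → after 1×micro: 78125/128 ⇒ (c0=-15625/64, c1=78125/128)
macro 8: S0 reads c1=78125/128 → after 3×micro: -78125/128; S1 reads c1=78125/128 → after 1×micro: 390625/256 ⇒ (c0=-78125/128, c1=390625/256)

S0 state at macro-step 1 = -1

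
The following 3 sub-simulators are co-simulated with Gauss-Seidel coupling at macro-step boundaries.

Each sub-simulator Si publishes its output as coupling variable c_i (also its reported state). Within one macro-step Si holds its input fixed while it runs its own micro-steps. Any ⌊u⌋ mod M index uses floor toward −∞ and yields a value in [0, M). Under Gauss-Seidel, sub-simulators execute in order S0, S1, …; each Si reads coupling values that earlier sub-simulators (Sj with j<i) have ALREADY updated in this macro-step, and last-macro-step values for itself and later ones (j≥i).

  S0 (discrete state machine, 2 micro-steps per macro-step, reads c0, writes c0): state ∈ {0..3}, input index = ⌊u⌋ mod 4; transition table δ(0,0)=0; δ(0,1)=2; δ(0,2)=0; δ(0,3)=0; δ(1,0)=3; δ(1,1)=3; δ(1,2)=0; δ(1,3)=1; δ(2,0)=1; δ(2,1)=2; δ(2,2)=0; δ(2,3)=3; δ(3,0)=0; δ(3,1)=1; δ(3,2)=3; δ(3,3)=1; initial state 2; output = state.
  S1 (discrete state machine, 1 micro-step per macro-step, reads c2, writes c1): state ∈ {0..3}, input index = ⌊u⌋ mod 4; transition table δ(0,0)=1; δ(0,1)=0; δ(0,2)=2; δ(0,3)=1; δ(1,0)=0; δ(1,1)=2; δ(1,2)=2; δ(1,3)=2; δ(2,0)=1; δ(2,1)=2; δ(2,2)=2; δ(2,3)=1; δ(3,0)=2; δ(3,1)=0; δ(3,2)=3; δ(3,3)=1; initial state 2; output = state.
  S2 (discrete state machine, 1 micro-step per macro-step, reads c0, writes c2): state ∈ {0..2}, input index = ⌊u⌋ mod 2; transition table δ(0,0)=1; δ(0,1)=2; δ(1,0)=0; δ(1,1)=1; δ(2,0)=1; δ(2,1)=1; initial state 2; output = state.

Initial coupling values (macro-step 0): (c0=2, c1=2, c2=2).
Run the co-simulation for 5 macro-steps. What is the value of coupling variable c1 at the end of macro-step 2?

c1 at macro-step 2 = 2

macro 1: S0 reads c0=2 → after 2×micro: 0; S1 reads c2=2 → after 1×micro: 2; S2 reads c0=0 → after 1×micro: 1 ⇒ (c0=0, c1=2, c2=1)
macro 2: S0 reads c0=0 → after 2×micro: 0; S1 reads c2=1 → after 1×micro: 2; S2 reads c0=0 → after 1×micro: 0 ⇒ (c0=0, c1=2, c2=0)
macro 3: S0 reads c0=0 → after 2×micro: 0; S1 reads c2=0 → after 1×micro: 1; S2 reads c0=0 → after 1×micro: 1 ⇒ (c0=0, c1=1, c2=1)
macro 4: S0 reads c0=0 → after 2×micro: 0; S1 reads c2=1 → after 1×micro: 2; S2 reads c0=0 → after 1×micro: 0 ⇒ (c0=0, c1=2, c2=0)
macro 5: S0 reads c0=0 → after 2×micro: 0; S1 reads c2=0 → after 1×micro: 1; S2 reads c0=0 → after 1×micro: 1 ⇒ (c0=0, c1=1, c2=1)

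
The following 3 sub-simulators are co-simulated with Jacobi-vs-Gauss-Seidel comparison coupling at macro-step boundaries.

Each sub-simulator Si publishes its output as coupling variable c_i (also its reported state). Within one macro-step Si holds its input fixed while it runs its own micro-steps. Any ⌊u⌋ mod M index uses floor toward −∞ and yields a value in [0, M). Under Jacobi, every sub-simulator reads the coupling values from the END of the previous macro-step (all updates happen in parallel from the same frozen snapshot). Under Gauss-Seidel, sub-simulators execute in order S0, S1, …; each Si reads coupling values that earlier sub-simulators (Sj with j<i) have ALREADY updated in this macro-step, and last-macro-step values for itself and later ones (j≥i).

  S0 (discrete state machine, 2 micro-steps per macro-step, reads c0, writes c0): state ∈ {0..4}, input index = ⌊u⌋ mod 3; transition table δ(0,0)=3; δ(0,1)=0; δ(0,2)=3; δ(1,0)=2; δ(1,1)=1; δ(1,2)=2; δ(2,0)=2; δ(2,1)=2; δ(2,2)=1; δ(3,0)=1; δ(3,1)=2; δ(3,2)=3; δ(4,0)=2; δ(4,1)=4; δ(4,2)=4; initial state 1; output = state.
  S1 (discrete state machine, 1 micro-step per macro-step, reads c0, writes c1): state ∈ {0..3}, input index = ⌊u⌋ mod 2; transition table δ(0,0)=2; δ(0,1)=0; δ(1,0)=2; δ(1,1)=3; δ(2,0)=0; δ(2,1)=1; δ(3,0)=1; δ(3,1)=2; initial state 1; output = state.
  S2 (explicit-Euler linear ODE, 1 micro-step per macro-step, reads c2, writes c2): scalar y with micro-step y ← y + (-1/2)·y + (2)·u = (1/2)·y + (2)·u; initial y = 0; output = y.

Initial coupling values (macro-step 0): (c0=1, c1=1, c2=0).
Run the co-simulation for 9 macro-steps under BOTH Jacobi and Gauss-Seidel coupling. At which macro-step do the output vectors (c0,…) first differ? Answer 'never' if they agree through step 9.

[Jacobi] macro 1: S0 reads c0=1 → after 2×micro: 1; S1 reads c0=1 → after 1×micro: 3; S2 reads c2=0 → after 1×micro: 0 ⇒ (c0=1, c1=3, c2=0)
[Jacobi] macro 2: S0 reads c0=1 → after 2×micro: 1; S1 reads c0=1 → after 1×micro: 2; S2 reads c2=0 → after 1×micro: 0 ⇒ (c0=1, c1=2, c2=0)
[Jacobi] macro 3: S0 reads c0=1 → after 2×micro: 1; S1 reads c0=1 → after 1×micro: 1; S2 reads c2=0 → after 1×micro: 0 ⇒ (c0=1, c1=1, c2=0)
[Jacobi] macro 4: S0 reads c0=1 → after 2×micro: 1; S1 reads c0=1 → after 1×micro: 3; S2 reads c2=0 → after 1×micro: 0 ⇒ (c0=1, c1=3, c2=0)
[Jacobi] macro 5: S0 reads c0=1 → after 2×micro: 1; S1 reads c0=1 → after 1×micro: 2; S2 reads c2=0 → after 1×micro: 0 ⇒ (c0=1, c1=2, c2=0)
[Jacobi] macro 6: S0 reads c0=1 → after 2×micro: 1; S1 reads c0=1 → after 1×micro: 1; S2 reads c2=0 → after 1×micro: 0 ⇒ (c0=1, c1=1, c2=0)
[Jacobi] macro 7: S0 reads c0=1 → after 2×micro: 1; S1 reads c0=1 → after 1×micro: 3; S2 reads c2=0 → after 1×micro: 0 ⇒ (c0=1, c1=3, c2=0)
[Jacobi] macro 8: S0 reads c0=1 → after 2×micro: 1; S1 reads c0=1 → after 1×micro: 2; S2 reads c2=0 → after 1×micro: 0 ⇒ (c0=1, c1=2, c2=0)
[Jacobi] macro 9: S0 reads c0=1 → after 2×micro: 1; S1 reads c0=1 → after 1×micro: 1; S2 reads c2=0 → after 1×micro: 0 ⇒ (c0=1, c1=1, c2=0)
[Gauss-Seidel] macro 1: S0 reads c0=1 → after 2×micro: 1; S1 reads c0=1 → after 1×micro: 3; S2 reads c2=0 → after 1×micro: 0 ⇒ (c0=1, c1=3, c2=0)
[Gauss-Seidel] macro 2: S0 reads c0=1 → after 2×micro: 1; S1 reads c0=1 → after 1×micro: 2; S2 reads c2=0 → after 1×micro: 0 ⇒ (c0=1, c1=2, c2=0)
[Gauss-Seidel] macro 3: S0 reads c0=1 → after 2×micro: 1; S1 reads c0=1 → after 1×micro: 1; S2 reads c2=0 → after 1×micro: 0 ⇒ (c0=1, c1=1, c2=0)
[Gauss-Seidel] macro 4: S0 reads c0=1 → after 2×micro: 1; S1 reads c0=1 → after 1×micro: 3; S2 reads c2=0 → after 1×micro: 0 ⇒ (c0=1, c1=3, c2=0)
[Gauss-Seidel] macro 5: S0 reads c0=1 → after 2×micro: 1; S1 reads c0=1 → after 1×micro: 2; S2 reads c2=0 → after 1×micro: 0 ⇒ (c0=1, c1=2, c2=0)
[Gauss-Seidel] macro 6: S0 reads c0=1 → after 2×micro: 1; S1 reads c0=1 → after 1×micro: 1; S2 reads c2=0 → after 1×micro: 0 ⇒ (c0=1, c1=1, c2=0)
[Gauss-Seidel] macro 7: S0 reads c0=1 → after 2×micro: 1; S1 reads c0=1 → after 1×micro: 3; S2 reads c2=0 → after 1×micro: 0 ⇒ (c0=1, c1=3, c2=0)
[Gauss-Seidel] macro 8: S0 reads c0=1 → after 2×micro: 1; S1 reads c0=1 → after 1×micro: 2; S2 reads c2=0 → after 1×micro: 0 ⇒ (c0=1, c1=2, c2=0)
[Gauss-Seidel] macro 9: S0 reads c0=1 → after 2×micro: 1; S1 reads c0=1 → after 1×micro: 1; S2 reads c2=0 → after 1×micro: 0 ⇒ (c0=1, c1=1, c2=0)

first divergence at macro-step: never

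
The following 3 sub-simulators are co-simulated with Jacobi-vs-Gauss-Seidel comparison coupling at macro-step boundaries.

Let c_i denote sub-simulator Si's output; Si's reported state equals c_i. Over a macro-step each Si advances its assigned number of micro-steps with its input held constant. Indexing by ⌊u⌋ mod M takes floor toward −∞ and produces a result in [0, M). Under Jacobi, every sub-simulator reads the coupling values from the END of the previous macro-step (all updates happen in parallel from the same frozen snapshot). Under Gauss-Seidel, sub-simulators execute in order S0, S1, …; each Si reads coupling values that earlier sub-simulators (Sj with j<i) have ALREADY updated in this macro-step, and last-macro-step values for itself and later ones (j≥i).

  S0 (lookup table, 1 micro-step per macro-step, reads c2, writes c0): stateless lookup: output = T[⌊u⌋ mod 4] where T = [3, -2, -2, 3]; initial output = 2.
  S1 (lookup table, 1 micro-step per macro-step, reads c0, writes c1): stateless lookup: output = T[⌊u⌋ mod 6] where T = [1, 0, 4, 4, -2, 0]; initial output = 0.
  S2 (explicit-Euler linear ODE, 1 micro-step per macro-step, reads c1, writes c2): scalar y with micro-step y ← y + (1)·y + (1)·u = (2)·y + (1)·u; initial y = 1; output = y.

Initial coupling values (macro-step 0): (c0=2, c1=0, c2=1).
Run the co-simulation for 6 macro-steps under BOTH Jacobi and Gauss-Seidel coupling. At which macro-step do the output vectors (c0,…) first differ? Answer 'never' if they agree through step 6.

first divergence at macro-step: 1

[Jacobi] macro 1: S0 reads c2=1 → after 1×micro: -2; S1 reads c0=2 → after 1×micro: 4; S2 reads c1=0 → after 1×micro: 2 ⇒ (c0=-2, c1=4, c2=2)
[Jacobi] macro 2: S0 reads c2=2 → after 1×micro: -2; S1 reads c0=-2 → after 1×micro: -2; S2 reads c1=4 → after 1×micro: 8 ⇒ (c0=-2, c1=-2, c2=8)
[Jacobi] macro 3: S0 reads c2=8 → after 1×micro: 3; S1 reads c0=-2 → after 1×micro: -2; S2 reads c1=-2 → after 1×micro: 14 ⇒ (c0=3, c1=-2, c2=14)
[Jacobi] macro 4: S0 reads c2=14 → after 1×micro: -2; S1 reads c0=3 → after 1×micro: 4; S2 reads c1=-2 → after 1×micro: 26 ⇒ (c0=-2, c1=4, c2=26)
[Jacobi] macro 5: S0 reads c2=26 → after 1×micro: -2; S1 reads c0=-2 → after 1×micro: -2; S2 reads c1=4 → after 1×micro: 56 ⇒ (c0=-2, c1=-2, c2=56)
[Jacobi] macro 6: S0 reads c2=56 → after 1×micro: 3; S1 reads c0=-2 → after 1×micro: -2; S2 reads c1=-2 → after 1×micro: 110 ⇒ (c0=3, c1=-2, c2=110)
[Gauss-Seidel] macro 1: S0 reads c2=1 → after 1×micro: -2; S1 reads c0=-2 → after 1×micro: -2; S2 reads c1=-2 → after 1×micro: 0 ⇒ (c0=-2, c1=-2, c2=0)
[Gauss-Seidel] macro 2: S0 reads c2=0 → after 1×micro: 3; S1 reads c0=3 → after 1×micro: 4; S2 reads c1=4 → after 1×micro: 4 ⇒ (c0=3, c1=4, c2=4)
[Gauss-Seidel] macro 3: S0 reads c2=4 → after 1×micro: 3; S1 reads c0=3 → after 1×micro: 4; S2 reads c1=4 → after 1×micro: 12 ⇒ (c0=3, c1=4, c2=12)
[Gauss-Seidel] macro 4: S0 reads c2=12 → after 1×micro: 3; S1 reads c0=3 → after 1×micro: 4; S2 reads c1=4 → after 1×micro: 28 ⇒ (c0=3, c1=4, c2=28)
[Gauss-Seidel] macro 5: S0 reads c2=28 → after 1×micro: 3; S1 reads c0=3 → after 1×micro: 4; S2 reads c1=4 → after 1×micro: 60 ⇒ (c0=3, c1=4, c2=60)
[Gauss-Seidel] macro 6: S0 reads c2=60 → after 1×micro: 3; S1 reads c0=3 → after 1×micro: 4; S2 reads c1=4 → after 1×micro: 124 ⇒ (c0=3, c1=4, c2=124)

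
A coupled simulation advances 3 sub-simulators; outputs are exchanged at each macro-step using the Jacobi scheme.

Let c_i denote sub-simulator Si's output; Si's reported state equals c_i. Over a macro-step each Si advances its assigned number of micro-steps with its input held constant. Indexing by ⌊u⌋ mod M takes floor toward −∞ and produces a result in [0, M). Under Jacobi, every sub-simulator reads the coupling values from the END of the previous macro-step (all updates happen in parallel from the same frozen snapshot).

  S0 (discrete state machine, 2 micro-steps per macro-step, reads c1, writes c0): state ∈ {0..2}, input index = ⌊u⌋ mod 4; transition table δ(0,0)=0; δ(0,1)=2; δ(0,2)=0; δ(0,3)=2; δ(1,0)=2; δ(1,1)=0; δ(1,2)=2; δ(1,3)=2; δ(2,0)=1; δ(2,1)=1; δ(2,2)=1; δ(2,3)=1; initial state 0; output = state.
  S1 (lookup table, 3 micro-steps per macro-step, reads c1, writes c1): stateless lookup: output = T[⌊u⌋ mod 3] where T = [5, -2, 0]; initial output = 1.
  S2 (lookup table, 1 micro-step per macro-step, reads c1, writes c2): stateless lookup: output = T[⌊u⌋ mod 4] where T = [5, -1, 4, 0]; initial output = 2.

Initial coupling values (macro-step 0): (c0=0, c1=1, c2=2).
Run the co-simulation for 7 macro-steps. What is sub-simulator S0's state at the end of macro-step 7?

macro 1: S0 reads c1=1 → after 2×micro: 1; S1 reads c1=1 → after 3×micro: -2; S2 reads c1=1 → after 1×micro: -1 ⇒ (c0=1, c1=-2, c2=-1)
macro 2: S0 reads c1=-2 → after 2×micro: 1; S1 reads c1=-2 → after 3×micro: -2; S2 reads c1=-2 → after 1×micro: 4 ⇒ (c0=1, c1=-2, c2=4)
macro 3: S0 reads c1=-2 → after 2×micro: 1; S1 reads c1=-2 → after 3×micro: -2; S2 reads c1=-2 → after 1×micro: 4 ⇒ (c0=1, c1=-2, c2=4)
macro 4: S0 reads c1=-2 → after 2×micro: 1; S1 reads c1=-2 → after 3×micro: -2; S2 reads c1=-2 → after 1×micro: 4 ⇒ (c0=1, c1=-2, c2=4)
macro 5: S0 reads c1=-2 → after 2×micro: 1; S1 reads c1=-2 → after 3×micro: -2; S2 reads c1=-2 → after 1×micro: 4 ⇒ (c0=1, c1=-2, c2=4)
macro 6: S0 reads c1=-2 → after 2×micro: 1; S1 reads c1=-2 → after 3×micro: -2; S2 reads c1=-2 → after 1×micro: 4 ⇒ (c0=1, c1=-2, c2=4)
macro 7: S0 reads c1=-2 → after 2×micro: 1; S1 reads c1=-2 → after 3×micro: -2; S2 reads c1=-2 → after 1×micro: 4 ⇒ (c0=1, c1=-2, c2=4)

S0 state at macro-step 7 = 1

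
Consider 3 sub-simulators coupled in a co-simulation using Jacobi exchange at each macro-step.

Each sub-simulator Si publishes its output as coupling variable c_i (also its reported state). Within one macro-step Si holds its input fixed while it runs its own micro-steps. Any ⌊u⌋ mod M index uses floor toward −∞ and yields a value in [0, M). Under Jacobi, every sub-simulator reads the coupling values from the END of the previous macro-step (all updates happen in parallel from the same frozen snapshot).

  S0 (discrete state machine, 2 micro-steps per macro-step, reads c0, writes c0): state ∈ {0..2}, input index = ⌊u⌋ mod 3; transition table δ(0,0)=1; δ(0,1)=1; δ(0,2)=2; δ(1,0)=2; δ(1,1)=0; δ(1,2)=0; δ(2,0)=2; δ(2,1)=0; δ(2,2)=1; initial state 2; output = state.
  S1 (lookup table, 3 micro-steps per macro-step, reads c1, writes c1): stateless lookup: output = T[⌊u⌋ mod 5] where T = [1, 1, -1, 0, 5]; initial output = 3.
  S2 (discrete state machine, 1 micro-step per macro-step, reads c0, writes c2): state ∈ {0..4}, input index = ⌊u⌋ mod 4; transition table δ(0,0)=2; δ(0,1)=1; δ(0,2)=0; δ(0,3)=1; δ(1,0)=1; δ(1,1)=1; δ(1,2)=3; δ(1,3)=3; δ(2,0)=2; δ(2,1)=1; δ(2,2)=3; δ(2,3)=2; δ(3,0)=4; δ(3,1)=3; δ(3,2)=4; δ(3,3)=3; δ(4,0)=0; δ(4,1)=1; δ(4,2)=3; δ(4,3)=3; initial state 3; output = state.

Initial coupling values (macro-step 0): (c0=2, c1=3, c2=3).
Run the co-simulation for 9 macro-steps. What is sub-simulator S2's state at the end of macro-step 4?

S2 state at macro-step 4 = 2

macro 1: S0 reads c0=2 → after 2×micro: 0; S1 reads c1=3 → after 3×micro: 0; S2 reads c0=2 → after 1×micro: 4 ⇒ (c0=0, c1=0, c2=4)
macro 2: S0 reads c0=0 → after 2×micro: 2; S1 reads c1=0 → after 3×micro: 1; S2 reads c0=0 → after 1×micro: 0 ⇒ (c0=2, c1=1, c2=0)
macro 3: S0 reads c0=2 → after 2×micro: 0; S1 reads c1=1 → after 3×micro: 1; S2 reads c0=2 → after 1×micro: 0 ⇒ (c0=0, c1=1, c2=0)
macro 4: S0 reads c0=0 → after 2×micro: 2; S1 reads c1=1 → after 3×micro: 1; S2 reads c0=0 → after 1×micro: 2 ⇒ (c0=2, c1=1, c2=2)
macro 5: S0 reads c0=2 → after 2×micro: 0; S1 reads c1=1 → after 3×micro: 1; S2 reads c0=2 → after 1×micro: 3 ⇒ (c0=0, c1=1, c2=3)
macro 6: S0 reads c0=0 → after 2×micro: 2; S1 reads c1=1 → after 3×micro: 1; S2 reads c0=0 → after 1×micro: 4 ⇒ (c0=2, c1=1, c2=4)
macro 7: S0 reads c0=2 → after 2×micro: 0; S1 reads c1=1 → after 3×micro: 1; S2 reads c0=2 → after 1×micro: 3 ⇒ (c0=0, c1=1, c2=3)
macro 8: S0 reads c0=0 → after 2×micro: 2; S1 reads c1=1 → after 3×micro: 1; S2 reads c0=0 → after 1×micro: 4 ⇒ (c0=2, c1=1, c2=4)
macro 9: S0 reads c0=2 → after 2×micro: 0; S1 reads c1=1 → after 3×micro: 1; S2 reads c0=2 → after 1×micro: 3 ⇒ (c0=0, c1=1, c2=3)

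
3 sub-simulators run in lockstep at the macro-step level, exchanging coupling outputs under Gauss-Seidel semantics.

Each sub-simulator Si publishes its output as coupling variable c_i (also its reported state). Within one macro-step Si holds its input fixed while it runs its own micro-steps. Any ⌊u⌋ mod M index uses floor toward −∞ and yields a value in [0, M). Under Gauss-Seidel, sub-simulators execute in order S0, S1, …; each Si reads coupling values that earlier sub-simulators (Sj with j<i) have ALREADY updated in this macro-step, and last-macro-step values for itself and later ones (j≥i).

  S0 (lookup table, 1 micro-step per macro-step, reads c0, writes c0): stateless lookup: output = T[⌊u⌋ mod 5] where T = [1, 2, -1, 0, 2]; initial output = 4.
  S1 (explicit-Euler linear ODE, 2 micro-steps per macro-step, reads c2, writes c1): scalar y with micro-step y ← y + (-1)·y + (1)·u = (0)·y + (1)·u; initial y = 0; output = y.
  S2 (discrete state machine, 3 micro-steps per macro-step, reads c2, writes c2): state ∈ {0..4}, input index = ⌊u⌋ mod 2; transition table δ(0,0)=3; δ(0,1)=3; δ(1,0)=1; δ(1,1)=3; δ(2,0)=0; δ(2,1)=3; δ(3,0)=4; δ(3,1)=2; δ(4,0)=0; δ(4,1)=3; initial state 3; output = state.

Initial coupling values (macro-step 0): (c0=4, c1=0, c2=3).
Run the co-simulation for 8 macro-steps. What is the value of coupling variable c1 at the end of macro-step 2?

c1 at macro-step 2 = 2

macro 1: S0 reads c0=4 → after 1×micro: 2; S1 reads c2=3 → after 2×micro: 3; S2 reads c2=3 → after 3×micro: 2 ⇒ (c0=2, c1=3, c2=2)
macro 2: S0 reads c0=2 → after 1×micro: -1; S1 reads c2=2 → after 2×micro: 2; S2 reads c2=2 → after 3×micro: 4 ⇒ (c0=-1, c1=2, c2=4)
macro 3: S0 reads c0=-1 → after 1×micro: 2; S1 reads c2=4 → after 2×micro: 4; S2 reads c2=4 → after 3×micro: 4 ⇒ (c0=2, c1=4, c2=4)
macro 4: S0 reads c0=2 → after 1×micro: -1; S1 reads c2=4 → after 2×micro: 4; S2 reads c2=4 → after 3×micro: 4 ⇒ (c0=-1, c1=4, c2=4)
macro 5: S0 reads c0=-1 → after 1×micro: 2; S1 reads c2=4 → after 2×micro: 4; S2 reads c2=4 → after 3×micro: 4 ⇒ (c0=2, c1=4, c2=4)
macro 6: S0 reads c0=2 → after 1×micro: -1; S1 reads c2=4 → after 2×micro: 4; S2 reads c2=4 → after 3×micro: 4 ⇒ (c0=-1, c1=4, c2=4)
macro 7: S0 reads c0=-1 → after 1×micro: 2; S1 reads c2=4 → after 2×micro: 4; S2 reads c2=4 → after 3×micro: 4 ⇒ (c0=2, c1=4, c2=4)
macro 8: S0 reads c0=2 → after 1×micro: -1; S1 reads c2=4 → after 2×micro: 4; S2 reads c2=4 → after 3×micro: 4 ⇒ (c0=-1, c1=4, c2=4)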